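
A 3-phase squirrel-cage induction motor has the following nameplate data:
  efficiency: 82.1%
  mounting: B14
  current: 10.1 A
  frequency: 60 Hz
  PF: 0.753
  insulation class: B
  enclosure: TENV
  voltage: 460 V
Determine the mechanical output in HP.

P_in = √3·V·I·cosφ = 1.732 × 460 × 10.1 × 0.753 = 6059 W
P_out = η·P_in = 0.821 × 6059 = 4974 W
= 4974/746 = 6.67 HP

6.67 HP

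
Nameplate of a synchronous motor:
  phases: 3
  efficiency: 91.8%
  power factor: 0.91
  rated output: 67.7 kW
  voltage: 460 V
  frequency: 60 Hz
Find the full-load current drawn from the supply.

P_out = 67.7 kW = 67700 W
P_in = P_out / η = 67700 / 0.918 = 73747 W
I_L = P_in / (√3·V_L·cosφ) = 73747 / (1.732 × 460 × 0.91) = 102 A

102 A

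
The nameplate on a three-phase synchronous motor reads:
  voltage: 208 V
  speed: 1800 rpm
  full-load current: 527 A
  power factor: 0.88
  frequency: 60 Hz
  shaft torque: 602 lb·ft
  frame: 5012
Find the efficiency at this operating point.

τ = 602 lb·ft × 1.356 = 816.3 N·m
ω = 2π × 1800/60 = 188.5 rad/s; P_out = τω = 816.3 × 188.5 = 153873 W
P_in = √3·V_L·I_L·cosφ = 1.732 × 208 × 527 × 0.88 = 167072 W
η = P_out / P_in = 153873 / 167072 = 0.921 = 92.1%

92.1 %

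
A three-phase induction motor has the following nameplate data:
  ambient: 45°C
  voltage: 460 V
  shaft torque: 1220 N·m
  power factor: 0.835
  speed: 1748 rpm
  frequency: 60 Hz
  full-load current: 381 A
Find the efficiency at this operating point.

88.1 %

ω = 2π × 1748/60 = 183.1 rad/s; P_out = τω = 1220 × 183.1 = 223382 W
P_in = √3·V_L·I_L·cosφ = 1.732 × 460 × 381 × 0.835 = 253465 W
η = P_out / P_in = 223382 / 253465 = 0.881 = 88.1%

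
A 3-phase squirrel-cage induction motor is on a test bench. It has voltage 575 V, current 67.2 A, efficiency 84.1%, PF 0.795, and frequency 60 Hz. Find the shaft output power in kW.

44.7 kW

P_in = √3·V·I·cosφ = 1.732 × 575 × 67.2 × 0.795 = 53205 W
P_out = η·P_in = 0.841 × 53205 = 44745 W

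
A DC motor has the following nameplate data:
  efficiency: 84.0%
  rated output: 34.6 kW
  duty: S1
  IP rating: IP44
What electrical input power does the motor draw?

P_out = 34600 W
P_in = P_out/η = 34600/0.84 = 41190 W = 41.2 kW

41.2 kW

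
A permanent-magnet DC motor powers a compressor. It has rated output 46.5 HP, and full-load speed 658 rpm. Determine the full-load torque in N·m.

P_out = 46.5 × 746 = 34689 W
ω = 2π × 658/60 = 68.91 rad/s
τ = P_out/ω = 34689/68.91 = 503 N·m

503 N·m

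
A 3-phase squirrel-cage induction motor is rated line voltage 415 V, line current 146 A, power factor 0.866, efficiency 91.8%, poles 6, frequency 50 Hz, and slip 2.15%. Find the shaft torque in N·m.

814 N·m

P_in = √3·V·I·cosφ = 1.732 × 415 × 146 × 0.866 = 90880 W
P_out = η·P_in = 0.918 × 90880 = 83428 W
n_s = 120×50/6 = 1000 rpm; n = 1000×(1−0.0215) = 979 rpm
ω = 2π×979/60 = 102.5 rad/s
τ = P_out/ω = 83428/102.5 = 814 N·m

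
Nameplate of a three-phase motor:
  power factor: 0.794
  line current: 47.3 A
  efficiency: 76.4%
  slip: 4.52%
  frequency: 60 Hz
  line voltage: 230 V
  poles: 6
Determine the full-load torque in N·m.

95.3 N·m

P_in = √3·V·I·cosφ = 1.732 × 230 × 47.3 × 0.794 = 14961 W
P_out = η·P_in = 0.764 × 14961 = 11430 W
n_s = 120×60/6 = 1200 rpm; n = 1200×(1−0.0452) = 1146 rpm
ω = 2π×1146/60 = 120 rad/s
τ = P_out/ω = 11430/120 = 95.3 N·m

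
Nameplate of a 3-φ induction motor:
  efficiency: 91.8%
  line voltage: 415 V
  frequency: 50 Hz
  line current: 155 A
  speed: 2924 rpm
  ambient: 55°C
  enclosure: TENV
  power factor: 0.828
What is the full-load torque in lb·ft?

204 lb·ft

P_in = √3·V·I·cosφ = 1.732 × 415 × 155 × 0.828 = 92248 W
P_out = η·P_in = 0.918 × 92248 = 84684 W
n = 2924 rpm
ω = 2π×2924/60 = 306.2 rad/s
τ = P_out/ω = 84684/306.2 = 276.6 N·m
In lb·ft: 276.6/1.356 = 204 lb·ft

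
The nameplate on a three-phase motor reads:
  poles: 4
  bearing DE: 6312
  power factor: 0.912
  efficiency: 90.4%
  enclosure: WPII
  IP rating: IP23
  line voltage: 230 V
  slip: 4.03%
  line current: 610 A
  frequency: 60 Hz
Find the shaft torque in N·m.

P_in = √3·V·I·cosφ = 1.732 × 230 × 610 × 0.912 = 221616 W
P_out = η·P_in = 0.904 × 221616 = 200341 W
n_s = 120×60/4 = 1800 rpm; n = 1800×(1−0.0403) = 1727 rpm
ω = 2π×1727/60 = 180.9 rad/s
τ = P_out/ω = 200341/180.9 = 1110 N·m

1110 N·m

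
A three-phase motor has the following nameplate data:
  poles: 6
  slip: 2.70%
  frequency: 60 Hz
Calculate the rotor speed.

1168 rpm

n_s = 120f/p = 120×60/6 = 1200 rpm
n = n_s(1 − s) = 1200 × (1 − 0.027) = 1168 rpm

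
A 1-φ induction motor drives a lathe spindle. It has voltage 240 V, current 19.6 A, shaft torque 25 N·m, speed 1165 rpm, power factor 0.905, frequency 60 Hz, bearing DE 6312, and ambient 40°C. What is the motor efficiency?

71.6 %

ω = 2π × 1165/60 = 122 rad/s; P_out = τω = 25 × 122 = 3050 W
P_in = V·I·cosφ = 240 × 19.6 × 0.905 = 4257 W
η = P_out / P_in = 3050 / 4257 = 0.716 = 71.6%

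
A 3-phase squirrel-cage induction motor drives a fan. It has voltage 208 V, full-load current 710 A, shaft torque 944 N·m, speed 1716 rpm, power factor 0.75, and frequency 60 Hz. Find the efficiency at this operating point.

ω = 2π × 1716/60 = 179.7 rad/s; P_out = τω = 944 × 179.7 = 169637 W
P_in = √3·V_L·I_L·cosφ = 1.732 × 208 × 710 × 0.75 = 191836 W
η = P_out / P_in = 169637 / 191836 = 0.884 = 88.4%

88.4 %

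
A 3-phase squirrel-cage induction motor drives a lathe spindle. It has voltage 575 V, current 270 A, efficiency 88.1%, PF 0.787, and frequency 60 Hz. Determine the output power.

186 kW

P_in = √3·V·I·cosφ = 1.732 × 575 × 270 × 0.787 = 211619 W
P_out = η·P_in = 0.881 × 211619 = 186436 W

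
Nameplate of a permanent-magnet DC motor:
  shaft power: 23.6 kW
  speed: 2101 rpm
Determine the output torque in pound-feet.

ω = 2π × 2101/60 = 220 rad/s
τ = P/ω = 23600/220 = 107.3 N·m
In lb·ft: 107.3/1.356 = 79.1 lb·ft

79.1 lb·ft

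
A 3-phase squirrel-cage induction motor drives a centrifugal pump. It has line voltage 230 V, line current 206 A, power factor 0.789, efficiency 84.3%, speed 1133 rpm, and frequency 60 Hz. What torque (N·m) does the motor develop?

460 N·m

P_in = √3·V·I·cosφ = 1.732 × 230 × 206 × 0.789 = 64747 W
P_out = η·P_in = 0.843 × 64747 = 54582 W
n = 1133 rpm
ω = 2π×1133/60 = 118.6 rad/s
τ = P_out/ω = 54582/118.6 = 460 N·m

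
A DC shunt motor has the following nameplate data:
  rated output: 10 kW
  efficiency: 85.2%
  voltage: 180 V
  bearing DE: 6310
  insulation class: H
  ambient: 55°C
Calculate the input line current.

P_out = 10 kW = 10000 W
P_in = P_out / η = 10000 / 0.852 = 11737 W
I = P_in / V = 11737 / 180 = 65.2 A

65.2 A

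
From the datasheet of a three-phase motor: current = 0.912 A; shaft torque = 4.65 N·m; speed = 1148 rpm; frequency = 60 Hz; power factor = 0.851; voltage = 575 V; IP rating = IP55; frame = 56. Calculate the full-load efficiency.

ω = 2π × 1148/60 = 120.2 rad/s; P_out = τω = 4.65 × 120.2 = 559 W
P_in = √3·V_L·I_L·cosφ = 1.732 × 575 × 0.912 × 0.851 = 773 W
η = P_out / P_in = 559 / 773 = 0.723 = 72.3%

72.3 %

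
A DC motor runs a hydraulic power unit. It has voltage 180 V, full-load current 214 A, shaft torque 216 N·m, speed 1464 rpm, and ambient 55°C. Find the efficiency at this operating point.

ω = 2π × 1464/60 = 153.3 rad/s; P_out = τω = 216 × 153.3 = 33113 W
P_in = V·I = 180 × 214 = 38520 W
η = P_out / P_in = 33113 / 38520 = 0.860 = 86.0%

86.0 %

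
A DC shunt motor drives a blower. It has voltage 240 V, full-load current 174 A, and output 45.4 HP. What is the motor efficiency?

81.1 %

P_out = 45.4 × 746 = 33868 W
P_in = V·I = 240 × 174 = 41760 W
η = P_out / P_in = 33868 / 41760 = 0.811 = 81.1%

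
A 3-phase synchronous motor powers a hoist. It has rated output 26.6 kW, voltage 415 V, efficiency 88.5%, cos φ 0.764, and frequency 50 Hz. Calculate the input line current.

54.7 A

P_out = 26.6 kW = 26600 W
P_in = P_out / η = 26600 / 0.885 = 30056 W
I_L = P_in / (√3·V_L·cosφ) = 30056 / (1.732 × 415 × 0.764) = 54.7 A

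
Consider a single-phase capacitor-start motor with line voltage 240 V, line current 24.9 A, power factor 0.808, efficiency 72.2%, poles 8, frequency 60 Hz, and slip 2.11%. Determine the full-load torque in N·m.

P_in = V·I·cosφ = 240 × 24.9 × 0.808 = 4829 W
P_out = η·P_in = 0.722 × 4829 = 3487 W
n_s = 120×60/8 = 900 rpm; n = 900×(1−0.0211) = 881 rpm
ω = 2π×881/60 = 92.26 rad/s
τ = P_out/ω = 3487/92.26 = 37.8 N·m

37.8 N·m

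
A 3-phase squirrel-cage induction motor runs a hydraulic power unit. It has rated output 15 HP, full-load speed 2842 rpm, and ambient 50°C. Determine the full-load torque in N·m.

P_out = 15 × 746 = 11190 W
ω = 2π × 2842/60 = 297.6 rad/s
τ = P_out/ω = 11190/297.6 = 37.6 N·m

37.6 N·m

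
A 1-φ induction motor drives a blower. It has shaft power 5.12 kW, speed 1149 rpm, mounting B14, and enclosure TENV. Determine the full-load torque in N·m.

ω = 2π × 1149/60 = 120.3 rad/s
τ = P/ω = 5120/120.3 = 42.6 N·m

42.6 N·m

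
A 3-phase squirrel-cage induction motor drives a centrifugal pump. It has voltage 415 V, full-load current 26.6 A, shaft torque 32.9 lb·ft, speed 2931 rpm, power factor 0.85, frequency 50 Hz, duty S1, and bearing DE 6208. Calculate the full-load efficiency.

τ = 32.9 lb·ft × 1.356 = 44.61 N·m
ω = 2π × 2931/60 = 306.9 rad/s; P_out = τω = 44.61 × 306.9 = 13691 W
P_in = √3·V_L·I_L·cosφ = 1.732 × 415 × 26.6 × 0.85 = 16252 W
η = P_out / P_in = 13691 / 16252 = 0.842 = 84.2%

84.2 %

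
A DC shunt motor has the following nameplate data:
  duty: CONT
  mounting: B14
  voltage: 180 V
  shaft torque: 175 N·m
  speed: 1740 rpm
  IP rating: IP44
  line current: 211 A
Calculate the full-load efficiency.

84.0 %

ω = 2π × 1740/60 = 182.2 rad/s; P_out = τω = 175 × 182.2 = 31885 W
P_in = V·I = 180 × 211 = 37980 W
η = P_out / P_in = 31885 / 37980 = 0.840 = 84.0%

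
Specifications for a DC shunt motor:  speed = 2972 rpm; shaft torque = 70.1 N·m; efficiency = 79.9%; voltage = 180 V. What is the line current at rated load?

152 A

ω = 2π×2972/60 = 311.2 rad/s; P_out = τω = 70.1 × 311.2 = 21815 W
P_in = P_out / η = 21815 / 0.799 = 27303 W
I = P_in / V = 27303 / 180 = 152 A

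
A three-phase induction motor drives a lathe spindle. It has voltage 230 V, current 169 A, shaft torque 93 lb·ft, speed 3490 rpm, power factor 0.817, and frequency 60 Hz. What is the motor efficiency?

83.8 %

τ = 93 lb·ft × 1.356 = 126.1 N·m
ω = 2π × 3490/60 = 365.5 rad/s; P_out = τω = 126.1 × 365.5 = 46090 W
P_in = √3·V_L·I_L·cosφ = 1.732 × 230 × 169 × 0.817 = 55003 W
η = P_out / P_in = 46090 / 55003 = 0.838 = 83.8%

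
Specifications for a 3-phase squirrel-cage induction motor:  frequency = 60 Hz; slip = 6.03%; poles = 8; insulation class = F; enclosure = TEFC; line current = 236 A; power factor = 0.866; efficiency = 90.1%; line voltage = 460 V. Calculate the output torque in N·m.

P_in = √3·V·I·cosφ = 1.732 × 460 × 236 × 0.866 = 162830 W
P_out = η·P_in = 0.901 × 162830 = 146710 W
n_s = 120×60/8 = 900 rpm; n = 900×(1−0.0603) = 846 rpm
ω = 2π×846/60 = 88.59 rad/s
τ = P_out/ω = 146710/88.59 = 1660 N·m

1660 N·m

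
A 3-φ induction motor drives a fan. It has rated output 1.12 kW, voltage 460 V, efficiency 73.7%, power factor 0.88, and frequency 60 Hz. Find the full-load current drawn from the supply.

P_out = 1.12 kW = 1120 W
P_in = P_out / η = 1120 / 0.737 = 1520 W
I_L = P_in / (√3·V_L·cosφ) = 1520 / (1.732 × 460 × 0.88) = 2.17 A

2.17 A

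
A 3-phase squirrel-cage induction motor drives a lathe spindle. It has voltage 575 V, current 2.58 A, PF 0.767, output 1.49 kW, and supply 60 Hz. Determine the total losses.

P_in = √3·V·I·cosφ = 1.732×575×2.58×0.767 = 1971 W
P_out = 1490 W
Losses = P_in − P_out = 1971 − 1490 = 481 W

481 W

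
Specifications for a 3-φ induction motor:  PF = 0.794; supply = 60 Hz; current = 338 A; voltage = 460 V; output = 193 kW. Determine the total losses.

P_in = √3·V·I·cosφ = 1.732×460×338×0.794 = 213817 W
P_out = 193000 W
Losses = P_in − P_out = 213817 − 193000 = 20817 W

20800 W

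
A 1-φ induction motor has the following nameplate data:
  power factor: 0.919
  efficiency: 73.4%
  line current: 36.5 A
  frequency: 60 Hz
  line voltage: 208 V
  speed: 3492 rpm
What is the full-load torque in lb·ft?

10.3 lb·ft

P_in = V·I·cosφ = 208 × 36.5 × 0.919 = 6977 W
P_out = η·P_in = 0.734 × 6977 = 5121 W
n = 3492 rpm
ω = 2π×3492/60 = 365.7 rad/s
τ = P_out/ω = 5121/365.7 = 14 N·m
In lb·ft: 14/1.356 = 10.3 lb·ft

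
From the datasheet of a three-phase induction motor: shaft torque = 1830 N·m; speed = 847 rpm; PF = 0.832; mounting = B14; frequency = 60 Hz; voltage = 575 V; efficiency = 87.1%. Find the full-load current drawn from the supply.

225 A

ω = 2π×847/60 = 88.7 rad/s; P_out = τω = 1830 × 88.7 = 162321 W
P_in = P_out / η = 162321 / 0.871 = 186362 W
I_L = P_in / (√3·V_L·cosφ) = 186362 / (1.732 × 575 × 0.832) = 225 A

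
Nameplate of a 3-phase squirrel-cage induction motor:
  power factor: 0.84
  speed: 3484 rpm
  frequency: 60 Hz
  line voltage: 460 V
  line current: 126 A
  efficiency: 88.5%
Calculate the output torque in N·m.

P_in = √3·V·I·cosφ = 1.732 × 460 × 126 × 0.84 = 84325 W
P_out = η·P_in = 0.885 × 84325 = 74628 W
n = 3484 rpm
ω = 2π×3484/60 = 364.8 rad/s
τ = P_out/ω = 74628/364.8 = 205 N·m

205 N·m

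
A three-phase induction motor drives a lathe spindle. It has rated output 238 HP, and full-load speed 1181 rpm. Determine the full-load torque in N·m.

P_out = 238 × 746 = 177548 W
ω = 2π × 1181/60 = 123.7 rad/s
τ = P_out/ω = 177548/123.7 = 1440 N·m

1440 N·m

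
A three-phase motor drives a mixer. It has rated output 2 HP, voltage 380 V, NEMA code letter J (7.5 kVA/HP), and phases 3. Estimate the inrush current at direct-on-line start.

S_LR = 7.5 × 2 = 15 kVA
I_LR = S_LR/(√3·V_L) = 15000/(1.732×380) = 22.8 A

22.8 A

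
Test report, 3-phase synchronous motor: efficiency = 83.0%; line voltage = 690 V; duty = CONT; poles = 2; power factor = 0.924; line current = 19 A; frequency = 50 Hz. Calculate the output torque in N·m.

P_in = √3·V·I·cosφ = 1.732 × 690 × 19 × 0.924 = 20981 W
P_out = η·P_in = 0.83 × 20981 = 17414 W
n = n_s = 120×50/2 = 3000 rpm (synchronous)
ω = 2π×3000/60 = 314.2 rad/s
τ = P_out/ω = 17414/314.2 = 55.4 N·m

55.4 N·m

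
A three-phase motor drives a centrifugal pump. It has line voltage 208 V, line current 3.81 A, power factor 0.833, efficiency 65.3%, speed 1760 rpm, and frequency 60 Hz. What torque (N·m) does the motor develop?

P_in = √3·V·I·cosφ = 1.732 × 208 × 3.81 × 0.833 = 1143 W
P_out = η·P_in = 0.653 × 1143 = 746 W
n = 1760 rpm
ω = 2π×1760/60 = 184.3 rad/s
τ = P_out/ω = 746/184.3 = 4.05 N·m

4.05 N·m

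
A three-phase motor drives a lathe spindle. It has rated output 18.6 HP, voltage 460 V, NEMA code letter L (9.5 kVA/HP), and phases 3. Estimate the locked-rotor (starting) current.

222 A

S_LR = 9.5 × 18.6 = 176.7 kVA
I_LR = S_LR/(√3·V_L) = 176700/(1.732×460) = 222 A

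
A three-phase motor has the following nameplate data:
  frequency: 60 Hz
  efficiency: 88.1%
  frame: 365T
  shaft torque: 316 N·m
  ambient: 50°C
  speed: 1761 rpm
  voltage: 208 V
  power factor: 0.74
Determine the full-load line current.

ω = 2π×1761/60 = 184.4 rad/s; P_out = τω = 316 × 184.4 = 58270 W
P_in = P_out / η = 58270 / 0.881 = 66141 W
I_L = P_in / (√3·V_L·cosφ) = 66141 / (1.732 × 208 × 0.74) = 248 A

248 A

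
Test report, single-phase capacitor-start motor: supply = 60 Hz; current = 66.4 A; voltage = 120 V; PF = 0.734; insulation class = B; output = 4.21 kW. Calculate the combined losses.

1.64 kW

P_in = V·I·cosφ = 120×66.4×0.734 = 5849 W
P_out = 4210 W
Losses = P_in − P_out = 5849 − 4210 = 1639 W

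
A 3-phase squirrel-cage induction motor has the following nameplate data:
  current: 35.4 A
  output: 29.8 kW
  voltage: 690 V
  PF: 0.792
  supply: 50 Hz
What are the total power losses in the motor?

P_in = √3·V·I·cosφ = 1.732×690×35.4×0.792 = 33506 W
P_out = 29800 W
Losses = P_in − P_out = 33506 − 29800 = 3706 W

3.71 kW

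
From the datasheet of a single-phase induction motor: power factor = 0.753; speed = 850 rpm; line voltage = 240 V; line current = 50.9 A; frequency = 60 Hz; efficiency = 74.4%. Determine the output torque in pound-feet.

P_in = V·I·cosφ = 240 × 50.9 × 0.753 = 9199 W
P_out = η·P_in = 0.744 × 9199 = 6844 W
n = 850 rpm
ω = 2π×850/60 = 89.01 rad/s
τ = P_out/ω = 6844/89.01 = 76.89 N·m
In lb·ft: 76.89/1.356 = 56.7 lb·ft

56.7 lb·ft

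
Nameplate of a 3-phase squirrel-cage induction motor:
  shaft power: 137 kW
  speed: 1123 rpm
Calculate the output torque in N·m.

1160 N·m

ω = 2π × 1123/60 = 117.6 rad/s
τ = P/ω = 137000/117.6 = 1160 N·m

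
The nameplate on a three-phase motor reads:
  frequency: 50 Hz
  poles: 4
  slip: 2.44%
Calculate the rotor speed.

1463 rpm

n_s = 120f/p = 120×50/4 = 1500 rpm
n = n_s(1 − s) = 1500 × (1 − 0.0244) = 1463 rpm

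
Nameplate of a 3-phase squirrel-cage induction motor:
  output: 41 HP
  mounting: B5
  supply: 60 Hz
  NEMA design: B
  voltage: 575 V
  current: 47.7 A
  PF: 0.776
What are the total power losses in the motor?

P_in = √3·V·I·cosφ = 1.732×575×47.7×0.776 = 36863 W
P_out = 41×746 = 30586 W
Losses = P_in − P_out = 36863 − 30586 = 6277 W

6280 W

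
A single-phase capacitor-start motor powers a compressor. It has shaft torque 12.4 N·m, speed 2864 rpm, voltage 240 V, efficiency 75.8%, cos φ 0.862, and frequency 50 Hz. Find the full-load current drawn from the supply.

23.7 A

ω = 2π×2864/60 = 299.9 rad/s; P_out = τω = 12.4 × 299.9 = 3719 W
P_in = P_out / η = 3719 / 0.758 = 4906 W
I = P_in / (V·cosφ) = 4906 / (240 × 0.862) = 23.7 A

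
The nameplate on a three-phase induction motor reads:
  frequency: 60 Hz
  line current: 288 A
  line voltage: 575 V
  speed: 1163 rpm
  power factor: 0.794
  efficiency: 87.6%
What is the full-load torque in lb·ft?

P_in = √3·V·I·cosφ = 1.732 × 575 × 288 × 0.794 = 227734 W
P_out = η·P_in = 0.876 × 227734 = 199495 W
n = 1163 rpm
ω = 2π×1163/60 = 121.8 rad/s
τ = P_out/ω = 199495/121.8 = 1638 N·m
In lb·ft: 1638/1.356 = 1210 lb·ft

1210 lb·ft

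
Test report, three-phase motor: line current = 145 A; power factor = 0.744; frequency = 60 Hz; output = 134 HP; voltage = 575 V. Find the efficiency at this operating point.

P_out = 134 × 746 = 99964 W
P_in = √3·V_L·I_L·cosφ = 1.732 × 575 × 145 × 0.744 = 107438 W
η = P_out / P_in = 99964 / 107438 = 0.930 = 93.0%

93.0 %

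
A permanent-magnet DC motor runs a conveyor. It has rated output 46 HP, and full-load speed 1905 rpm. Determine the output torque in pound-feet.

127 lb·ft

P_out = 46 × 746 = 34316 W
ω = 2π × 1905/60 = 199.5 rad/s
τ = P_out/ω = 34316/199.5 = 172 N·m
In lb·ft: 172/1.356 = 127 lb·ft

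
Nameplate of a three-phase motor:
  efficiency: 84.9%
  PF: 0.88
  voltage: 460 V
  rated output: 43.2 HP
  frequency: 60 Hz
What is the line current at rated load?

P_out = 43.2 × 746 = 32227 W
P_in = P_out / η = 32227 / 0.849 = 37959 W
I_L = P_in / (√3·V_L·cosφ) = 37959 / (1.732 × 460 × 0.88) = 54.1 A

54.1 A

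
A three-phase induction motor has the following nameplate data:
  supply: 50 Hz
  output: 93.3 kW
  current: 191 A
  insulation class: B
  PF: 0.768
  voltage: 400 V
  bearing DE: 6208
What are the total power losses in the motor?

8.33 kW

P_in = √3·V·I·cosφ = 1.732×400×191×0.768 = 101625 W
P_out = 93300 W
Losses = P_in − P_out = 101625 − 93300 = 8325 W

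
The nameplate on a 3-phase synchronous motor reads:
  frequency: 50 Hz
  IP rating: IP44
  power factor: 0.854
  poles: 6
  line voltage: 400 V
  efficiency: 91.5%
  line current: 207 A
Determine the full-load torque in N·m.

1070 N·m

P_in = √3·V·I·cosφ = 1.732 × 400 × 207 × 0.854 = 122472 W
P_out = η·P_in = 0.915 × 122472 = 112062 W
n = n_s = 120×50/6 = 1000 rpm (synchronous)
ω = 2π×1000/60 = 104.7 rad/s
τ = P_out/ω = 112062/104.7 = 1070 N·m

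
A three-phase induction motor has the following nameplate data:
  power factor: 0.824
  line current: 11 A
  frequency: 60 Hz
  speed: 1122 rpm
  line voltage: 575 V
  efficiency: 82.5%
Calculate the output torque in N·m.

P_in = √3·V·I·cosφ = 1.732 × 575 × 11 × 0.824 = 9027 W
P_out = η·P_in = 0.825 × 9027 = 7447 W
n = 1122 rpm
ω = 2π×1122/60 = 117.5 rad/s
τ = P_out/ω = 7447/117.5 = 63.4 N·m

63.4 N·m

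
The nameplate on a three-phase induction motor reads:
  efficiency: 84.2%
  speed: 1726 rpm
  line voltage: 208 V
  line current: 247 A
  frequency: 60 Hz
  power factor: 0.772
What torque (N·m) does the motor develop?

P_in = √3·V·I·cosφ = 1.732 × 208 × 247 × 0.772 = 68695 W
P_out = η·P_in = 0.842 × 68695 = 57841 W
n = 1726 rpm
ω = 2π×1726/60 = 180.7 rad/s
τ = P_out/ω = 57841/180.7 = 320 N·m

320 N·m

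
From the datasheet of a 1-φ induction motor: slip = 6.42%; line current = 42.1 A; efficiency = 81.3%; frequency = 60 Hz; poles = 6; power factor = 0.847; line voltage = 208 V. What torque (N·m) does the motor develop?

P_in = V·I·cosφ = 208 × 42.1 × 0.847 = 7417 W
P_out = η·P_in = 0.813 × 7417 = 6030 W
n_s = 120×60/6 = 1200 rpm; n = 1200×(1−0.0642) = 1123 rpm
ω = 2π×1123/60 = 117.6 rad/s
τ = P_out/ω = 6030/117.6 = 51.3 N·m

51.3 N·m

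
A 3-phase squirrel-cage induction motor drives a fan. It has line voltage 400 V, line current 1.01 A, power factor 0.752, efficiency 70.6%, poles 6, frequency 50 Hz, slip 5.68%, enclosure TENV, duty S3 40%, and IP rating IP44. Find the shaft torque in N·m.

P_in = √3·V·I·cosφ = 1.732 × 400 × 1.01 × 0.752 = 526 W
P_out = η·P_in = 0.706 × 526 = 371 W
n_s = 120×50/6 = 1000 rpm; n = 1000×(1−0.0568) = 943 rpm
ω = 2π×943/60 = 98.75 rad/s
τ = P_out/ω = 371/98.75 = 3.76 N·m

3.76 N·m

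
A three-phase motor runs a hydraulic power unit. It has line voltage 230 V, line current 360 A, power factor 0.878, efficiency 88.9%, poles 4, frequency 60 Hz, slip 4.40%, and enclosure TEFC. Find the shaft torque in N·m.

621 N·m

P_in = √3·V·I·cosφ = 1.732 × 230 × 360 × 0.878 = 125914 W
P_out = η·P_in = 0.889 × 125914 = 111938 W
n_s = 120×60/4 = 1800 rpm; n = 1800×(1−0.044) = 1721 rpm
ω = 2π×1721/60 = 180.2 rad/s
τ = P_out/ω = 111938/180.2 = 621 N·m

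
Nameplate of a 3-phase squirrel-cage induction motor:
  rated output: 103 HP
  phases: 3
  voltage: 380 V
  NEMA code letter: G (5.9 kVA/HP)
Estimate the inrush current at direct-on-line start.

923 A

S_LR = 5.9 × 103 = 607.7 kVA
I_LR = S_LR/(√3·V_L) = 607700/(1.732×380) = 923 A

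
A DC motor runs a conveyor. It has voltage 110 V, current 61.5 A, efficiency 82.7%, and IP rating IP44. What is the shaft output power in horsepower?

7.5 HP

P_in = V·I = 110 × 61.5 = 6765 W
P_out = η·P_in = 0.827 × 6765 = 5595 W
= 5595/746 = 7.5 HP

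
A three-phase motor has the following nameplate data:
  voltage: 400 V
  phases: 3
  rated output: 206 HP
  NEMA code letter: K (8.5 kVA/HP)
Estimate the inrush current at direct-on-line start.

S_LR = 8.5 × 206 = 1751 kVA
I_LR = S_LR/(√3·V_L) = 1751000/(1.732×400) = 2530 A

2530 A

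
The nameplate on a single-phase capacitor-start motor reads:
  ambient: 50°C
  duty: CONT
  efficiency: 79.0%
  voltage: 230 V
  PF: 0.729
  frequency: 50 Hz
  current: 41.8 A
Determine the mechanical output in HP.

P_in = V·I·cosφ = 230 × 41.8 × 0.729 = 7009 W
P_out = η·P_in = 0.79 × 7009 = 5537 W
= 5537/746 = 7.42 HP

7.42 HP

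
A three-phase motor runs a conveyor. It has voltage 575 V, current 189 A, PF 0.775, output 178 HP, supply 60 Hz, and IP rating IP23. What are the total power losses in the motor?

13.1 kW

P_in = √3·V·I·cosφ = 1.732×575×189×0.775 = 145874 W
P_out = 178×746 = 132788 W
Losses = P_in − P_out = 145874 − 132788 = 13086 W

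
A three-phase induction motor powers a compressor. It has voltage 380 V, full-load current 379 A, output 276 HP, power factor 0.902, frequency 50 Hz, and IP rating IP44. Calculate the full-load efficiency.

P_out = 276 × 746 = 205896 W
P_in = √3·V_L·I_L·cosφ = 1.732 × 380 × 379 × 0.902 = 224997 W
η = P_out / P_in = 205896 / 224997 = 0.915 = 91.5%

91.5 %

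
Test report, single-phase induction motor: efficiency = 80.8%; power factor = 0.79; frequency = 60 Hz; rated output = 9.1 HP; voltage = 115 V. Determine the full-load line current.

92.5 A

P_out = 9.1 × 746 = 6789 W
P_in = P_out / η = 6789 / 0.808 = 8402 W
I = P_in / (V·cosφ) = 8402 / (115 × 0.79) = 92.5 A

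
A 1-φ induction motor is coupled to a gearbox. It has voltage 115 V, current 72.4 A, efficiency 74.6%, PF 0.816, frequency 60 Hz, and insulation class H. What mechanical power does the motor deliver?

P_in = V·I·cosφ = 115 × 72.4 × 0.816 = 6794 W
P_out = η·P_in = 0.746 × 6794 = 5068 W

5.07 kW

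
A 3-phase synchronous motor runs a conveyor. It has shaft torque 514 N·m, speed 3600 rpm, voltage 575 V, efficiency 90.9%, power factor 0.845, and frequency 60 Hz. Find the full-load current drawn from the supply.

ω = 2π×3600/60 = 377 rad/s; P_out = τω = 514 × 377 = 193778 W
P_in = P_out / η = 193778 / 0.909 = 213177 W
I_L = P_in / (√3·V_L·cosφ) = 213177 / (1.732 × 575 × 0.845) = 253 A

253 A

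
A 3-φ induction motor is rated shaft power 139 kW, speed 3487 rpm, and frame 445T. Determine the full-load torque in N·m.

ω = 2π × 3487/60 = 365.2 rad/s
τ = P/ω = 139000/365.2 = 381 N·m

381 N·m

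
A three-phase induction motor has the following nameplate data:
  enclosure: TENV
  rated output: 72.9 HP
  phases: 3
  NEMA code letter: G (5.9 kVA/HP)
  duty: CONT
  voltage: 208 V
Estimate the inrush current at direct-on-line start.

1190 A

S_LR = 5.9 × 72.9 = 430.11 kVA
I_LR = S_LR/(√3·V_L) = 430110/(1.732×208) = 1190 A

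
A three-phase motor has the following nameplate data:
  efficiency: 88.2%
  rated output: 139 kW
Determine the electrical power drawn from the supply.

P_out = 139000 W
P_in = P_out/η = 139000/0.882 = 157596 W = 158 kW

158 kW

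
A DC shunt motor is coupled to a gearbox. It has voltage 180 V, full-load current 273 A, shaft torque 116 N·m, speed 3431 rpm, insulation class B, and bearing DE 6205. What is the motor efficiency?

84.8 %

ω = 2π × 3431/60 = 359.3 rad/s; P_out = τω = 116 × 359.3 = 41679 W
P_in = V·I = 180 × 273 = 49140 W
η = P_out / P_in = 41679 / 49140 = 0.848 = 84.8%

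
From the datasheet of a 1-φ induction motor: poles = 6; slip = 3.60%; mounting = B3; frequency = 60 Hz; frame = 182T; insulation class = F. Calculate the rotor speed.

1157 rpm

n_s = 120f/p = 120×60/6 = 1200 rpm
n = n_s(1 − s) = 1200 × (1 − 0.036) = 1157 rpm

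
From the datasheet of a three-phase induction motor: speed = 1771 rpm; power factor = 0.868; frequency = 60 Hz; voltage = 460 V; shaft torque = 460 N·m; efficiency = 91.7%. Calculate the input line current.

ω = 2π×1771/60 = 185.5 rad/s; P_out = τω = 460 × 185.5 = 85330 W
P_in = P_out / η = 85330 / 0.917 = 93053 W
I_L = P_in / (√3·V_L·cosφ) = 93053 / (1.732 × 460 × 0.868) = 135 A

135 A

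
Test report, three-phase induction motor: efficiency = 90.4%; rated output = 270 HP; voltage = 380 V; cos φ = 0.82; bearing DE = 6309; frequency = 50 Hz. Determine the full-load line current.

P_out = 270 × 746 = 201420 W
P_in = P_out / η = 201420 / 0.904 = 222810 W
I_L = P_in / (√3·V_L·cosφ) = 222810 / (1.732 × 380 × 0.82) = 413 A

413 A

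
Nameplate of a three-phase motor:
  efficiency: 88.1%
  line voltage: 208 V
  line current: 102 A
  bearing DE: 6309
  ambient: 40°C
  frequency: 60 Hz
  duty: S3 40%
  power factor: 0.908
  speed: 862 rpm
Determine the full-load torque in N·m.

326 N·m

P_in = √3·V·I·cosφ = 1.732 × 208 × 102 × 0.908 = 33365 W
P_out = η·P_in = 0.881 × 33365 = 29395 W
n = 862 rpm
ω = 2π×862/60 = 90.27 rad/s
τ = P_out/ω = 29395/90.27 = 326 N·m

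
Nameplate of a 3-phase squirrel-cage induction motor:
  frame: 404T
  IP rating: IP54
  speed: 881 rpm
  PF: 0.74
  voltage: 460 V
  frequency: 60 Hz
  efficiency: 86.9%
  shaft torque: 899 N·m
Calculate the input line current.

ω = 2π×881/60 = 92.26 rad/s; P_out = τω = 899 × 92.26 = 82942 W
P_in = P_out / η = 82942 / 0.869 = 95445 W
I_L = P_in / (√3·V_L·cosφ) = 95445 / (1.732 × 460 × 0.74) = 162 A

162 A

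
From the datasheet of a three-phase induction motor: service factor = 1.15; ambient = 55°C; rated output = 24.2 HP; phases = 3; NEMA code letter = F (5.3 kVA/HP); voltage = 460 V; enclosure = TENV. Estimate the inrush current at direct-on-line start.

S_LR = 5.3 × 24.2 = 128.26 kVA
I_LR = S_LR/(√3·V_L) = 128260/(1.732×460) = 161 A

161 A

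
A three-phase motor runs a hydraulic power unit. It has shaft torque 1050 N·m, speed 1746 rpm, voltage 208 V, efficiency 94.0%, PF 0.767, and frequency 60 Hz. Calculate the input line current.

739 A

ω = 2π×1746/60 = 182.8 rad/s; P_out = τω = 1050 × 182.8 = 191940 W
P_in = P_out / η = 191940 / 0.940 = 204191 W
I_L = P_in / (√3·V_L·cosφ) = 204191 / (1.732 × 208 × 0.767) = 739 A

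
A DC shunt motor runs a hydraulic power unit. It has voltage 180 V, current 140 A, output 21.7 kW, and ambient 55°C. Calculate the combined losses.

3500 W

P_in = V·I = 180×140 = 25200 W
P_out = 21700 W
Losses = P_in − P_out = 25200 − 21700 = 3500 W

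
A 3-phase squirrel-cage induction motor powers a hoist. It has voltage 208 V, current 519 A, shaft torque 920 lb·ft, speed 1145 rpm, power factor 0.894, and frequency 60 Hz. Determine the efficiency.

τ = 920 lb·ft × 1.356 = 1248 N·m
ω = 2π × 1145/60 = 119.9 rad/s; P_out = τω = 1248 × 119.9 = 149635 W
P_in = √3·V_L·I_L·cosφ = 1.732 × 208 × 519 × 0.894 = 167154 W
η = P_out / P_in = 149635 / 167154 = 0.895 = 89.5%

89.5 %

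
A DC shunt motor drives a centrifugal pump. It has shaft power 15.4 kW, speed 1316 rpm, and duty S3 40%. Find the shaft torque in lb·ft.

ω = 2π × 1316/60 = 137.8 rad/s
τ = P/ω = 15400/137.8 = 111.8 N·m
In lb·ft: 111.8/1.356 = 82.4 lb·ft

82.4 lb·ft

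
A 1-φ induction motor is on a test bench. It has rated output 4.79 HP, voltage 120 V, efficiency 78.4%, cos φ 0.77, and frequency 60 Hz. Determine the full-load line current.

49.3 A

P_out = 4.79 × 746 = 3573 W
P_in = P_out / η = 3573 / 0.784 = 4557 W
I = P_in / (V·cosφ) = 4557 / (120 × 0.77) = 49.3 A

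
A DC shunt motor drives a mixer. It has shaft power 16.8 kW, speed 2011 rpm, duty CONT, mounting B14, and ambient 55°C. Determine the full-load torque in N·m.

ω = 2π × 2011/60 = 210.6 rad/s
τ = P/ω = 16800/210.6 = 79.8 N·m

79.8 N·m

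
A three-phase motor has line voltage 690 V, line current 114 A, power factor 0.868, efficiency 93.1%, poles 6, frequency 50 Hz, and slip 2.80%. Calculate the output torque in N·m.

P_in = √3·V·I·cosφ = 1.732 × 690 × 114 × 0.868 = 118256 W
P_out = η·P_in = 0.931 × 118256 = 110096 W
n_s = 120×50/6 = 1000 rpm; n = 1000×(1−0.028) = 972 rpm
ω = 2π×972/60 = 101.8 rad/s
τ = P_out/ω = 110096/101.8 = 1080 N·m

1080 N·m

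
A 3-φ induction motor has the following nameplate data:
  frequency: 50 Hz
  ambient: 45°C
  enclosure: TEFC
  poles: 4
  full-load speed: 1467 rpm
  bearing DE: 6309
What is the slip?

2.20 %

n_s = 120f/p = 120×50/4 = 1500 rpm
s = (n_s − n)/n_s = (1500 − 1467)/1500 = 0.0220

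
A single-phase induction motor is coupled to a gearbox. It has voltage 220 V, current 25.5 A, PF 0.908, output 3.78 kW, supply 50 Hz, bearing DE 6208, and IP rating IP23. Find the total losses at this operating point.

P_in = V·I·cosφ = 220×25.5×0.908 = 5094 W
P_out = 3780 W
Losses = P_in − P_out = 5094 − 3780 = 1314 W

1.31 kW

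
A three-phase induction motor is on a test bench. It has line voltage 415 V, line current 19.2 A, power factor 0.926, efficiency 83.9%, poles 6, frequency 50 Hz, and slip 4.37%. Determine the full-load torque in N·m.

107 N·m

P_in = √3·V·I·cosφ = 1.732 × 415 × 19.2 × 0.926 = 12779 W
P_out = η·P_in = 0.839 × 12779 = 10722 W
n_s = 120×50/6 = 1000 rpm; n = 1000×(1−0.0437) = 956 rpm
ω = 2π×956/60 = 100.1 rad/s
τ = P_out/ω = 10722/100.1 = 107 N·m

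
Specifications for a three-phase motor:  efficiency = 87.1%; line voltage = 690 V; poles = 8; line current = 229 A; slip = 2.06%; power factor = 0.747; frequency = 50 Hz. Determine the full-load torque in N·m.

2310 N·m

P_in = √3·V·I·cosφ = 1.732 × 690 × 229 × 0.747 = 204434 W
P_out = η·P_in = 0.871 × 204434 = 178062 W
n_s = 120×50/8 = 750 rpm; n = 750×(1−0.0206) = 735 rpm
ω = 2π×735/60 = 76.97 rad/s
τ = P_out/ω = 178062/76.97 = 2310 N·m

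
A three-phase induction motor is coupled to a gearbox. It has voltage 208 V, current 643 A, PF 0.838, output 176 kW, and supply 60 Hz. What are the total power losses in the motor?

18100 W

P_in = √3·V·I·cosφ = 1.732×208×643×0.838 = 194118 W
P_out = 176000 W
Losses = P_in − P_out = 194118 − 176000 = 18118 W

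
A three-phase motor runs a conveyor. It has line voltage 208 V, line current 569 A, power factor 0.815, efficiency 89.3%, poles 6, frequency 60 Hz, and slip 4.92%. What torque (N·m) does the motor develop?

1250 N·m

P_in = √3·V·I·cosφ = 1.732 × 208 × 569 × 0.815 = 167063 W
P_out = η·P_in = 0.893 × 167063 = 149187 W
n_s = 120×60/6 = 1200 rpm; n = 1200×(1−0.0492) = 1141 rpm
ω = 2π×1141/60 = 119.5 rad/s
τ = P_out/ω = 149187/119.5 = 1250 N·m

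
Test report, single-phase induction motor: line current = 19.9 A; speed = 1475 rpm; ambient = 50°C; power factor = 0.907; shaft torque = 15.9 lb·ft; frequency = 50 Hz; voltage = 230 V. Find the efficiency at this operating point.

80.2 %

τ = 15.9 lb·ft × 1.356 = 21.56 N·m
ω = 2π × 1475/60 = 154.5 rad/s; P_out = τω = 21.56 × 154.5 = 3331 W
P_in = V·I·cosφ = 230 × 19.9 × 0.907 = 4151 W
η = P_out / P_in = 3331 / 4151 = 0.802 = 80.2%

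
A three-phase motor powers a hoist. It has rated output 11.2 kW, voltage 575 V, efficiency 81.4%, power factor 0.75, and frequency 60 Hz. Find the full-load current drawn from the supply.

P_out = 11.2 kW = 11200 W
P_in = P_out / η = 11200 / 0.814 = 13759 W
I_L = P_in / (√3·V_L·cosφ) = 13759 / (1.732 × 575 × 0.75) = 18.4 A

18.4 A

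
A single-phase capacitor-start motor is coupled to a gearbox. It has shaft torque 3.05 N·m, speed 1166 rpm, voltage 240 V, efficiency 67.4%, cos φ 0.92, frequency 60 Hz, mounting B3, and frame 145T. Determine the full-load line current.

ω = 2π×1166/60 = 122.1 rad/s; P_out = τω = 3.05 × 122.1 = 372 W
P_in = P_out / η = 372 / 0.674 = 552 W
I = P_in / (V·cosφ) = 552 / (240 × 0.92) = 2.5 A

2.5 A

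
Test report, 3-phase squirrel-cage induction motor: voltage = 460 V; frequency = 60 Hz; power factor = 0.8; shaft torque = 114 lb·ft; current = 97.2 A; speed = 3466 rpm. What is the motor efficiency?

90.6 %

τ = 114 lb·ft × 1.356 = 154.6 N·m
ω = 2π × 3466/60 = 363 rad/s; P_out = τω = 154.6 × 363 = 56120 W
P_in = √3·V_L·I_L·cosφ = 1.732 × 460 × 97.2 × 0.8 = 61953 W
η = P_out / P_in = 56120 / 61953 = 0.906 = 90.6%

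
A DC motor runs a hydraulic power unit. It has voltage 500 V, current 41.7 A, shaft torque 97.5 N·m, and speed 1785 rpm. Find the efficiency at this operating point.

ω = 2π × 1785/60 = 186.9 rad/s; P_out = τω = 97.5 × 186.9 = 18223 W
P_in = V·I = 500 × 41.7 = 20850 W
η = P_out / P_in = 18223 / 20850 = 0.874 = 87.4%

87.4 %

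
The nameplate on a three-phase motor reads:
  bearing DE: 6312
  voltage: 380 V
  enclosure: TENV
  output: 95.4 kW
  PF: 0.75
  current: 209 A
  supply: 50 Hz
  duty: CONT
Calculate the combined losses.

P_in = √3·V·I·cosφ = 1.732×380×209×0.75 = 103167 W
P_out = 95400 W
Losses = P_in − P_out = 103167 − 95400 = 7767 W

7770 W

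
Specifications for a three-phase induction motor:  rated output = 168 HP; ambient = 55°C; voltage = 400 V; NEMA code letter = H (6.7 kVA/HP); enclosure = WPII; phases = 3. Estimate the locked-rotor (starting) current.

S_LR = 6.7 × 168 = 1125.6 kVA
I_LR = S_LR/(√3·V_L) = 1125600/(1.732×400) = 1620 A

1620 A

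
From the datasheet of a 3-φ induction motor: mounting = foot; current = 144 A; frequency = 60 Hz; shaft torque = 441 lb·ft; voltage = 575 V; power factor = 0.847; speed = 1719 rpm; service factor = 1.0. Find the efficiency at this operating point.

τ = 441 lb·ft × 1.356 = 598 N·m
ω = 2π × 1719/60 = 180 rad/s; P_out = τω = 598 × 180 = 107640 W
P_in = √3·V_L·I_L·cosφ = 1.732 × 575 × 144 × 0.847 = 121468 W
η = P_out / P_in = 107640 / 121468 = 0.886 = 88.6%

88.6 %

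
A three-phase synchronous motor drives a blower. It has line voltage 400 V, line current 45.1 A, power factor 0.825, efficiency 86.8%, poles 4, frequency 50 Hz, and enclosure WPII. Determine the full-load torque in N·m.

142 N·m

P_in = √3·V·I·cosφ = 1.732 × 400 × 45.1 × 0.825 = 25777 W
P_out = η·P_in = 0.868 × 25777 = 22374 W
n = n_s = 120×50/4 = 1500 rpm (synchronous)
ω = 2π×1500/60 = 157.1 rad/s
τ = P_out/ω = 22374/157.1 = 142 N·m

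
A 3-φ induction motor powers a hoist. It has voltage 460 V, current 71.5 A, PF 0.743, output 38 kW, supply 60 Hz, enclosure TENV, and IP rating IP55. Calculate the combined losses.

P_in = √3·V·I·cosφ = 1.732×460×71.5×0.743 = 42325 W
P_out = 38000 W
Losses = P_in − P_out = 42325 − 38000 = 4325 W

4.33 kW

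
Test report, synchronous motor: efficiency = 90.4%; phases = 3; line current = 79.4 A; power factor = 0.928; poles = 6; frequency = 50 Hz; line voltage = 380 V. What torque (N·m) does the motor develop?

419 N·m

P_in = √3·V·I·cosφ = 1.732 × 380 × 79.4 × 0.928 = 48495 W
P_out = η·P_in = 0.904 × 48495 = 43839 W
n = n_s = 120×50/6 = 1000 rpm (synchronous)
ω = 2π×1000/60 = 104.7 rad/s
τ = P_out/ω = 43839/104.7 = 419 N·m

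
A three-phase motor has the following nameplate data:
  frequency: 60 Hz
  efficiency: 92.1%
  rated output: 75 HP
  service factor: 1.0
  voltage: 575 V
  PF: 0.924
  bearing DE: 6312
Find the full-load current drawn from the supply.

66 A

P_out = 75 × 746 = 55950 W
P_in = P_out / η = 55950 / 0.921 = 60749 W
I_L = P_in / (√3·V_L·cosφ) = 60749 / (1.732 × 575 × 0.924) = 66 A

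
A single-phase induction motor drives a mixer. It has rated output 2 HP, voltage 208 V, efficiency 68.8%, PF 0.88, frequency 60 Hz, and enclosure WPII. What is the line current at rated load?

P_out = 2 × 746 = 1492 W
P_in = P_out / η = 1492 / 0.688 = 2169 W
I = P_in / (V·cosφ) = 2169 / (208 × 0.88) = 11.8 A

11.8 A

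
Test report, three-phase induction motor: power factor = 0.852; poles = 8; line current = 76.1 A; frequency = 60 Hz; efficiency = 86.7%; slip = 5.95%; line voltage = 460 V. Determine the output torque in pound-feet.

373 lb·ft

P_in = √3·V·I·cosφ = 1.732 × 460 × 76.1 × 0.852 = 51657 W
P_out = η·P_in = 0.867 × 51657 = 44787 W
n_s = 120×60/8 = 900 rpm; n = 900×(1−0.0595) = 846 rpm
ω = 2π×846/60 = 88.59 rad/s
τ = P_out/ω = 44787/88.59 = 505.6 N·m
In lb·ft: 505.6/1.356 = 373 lb·ft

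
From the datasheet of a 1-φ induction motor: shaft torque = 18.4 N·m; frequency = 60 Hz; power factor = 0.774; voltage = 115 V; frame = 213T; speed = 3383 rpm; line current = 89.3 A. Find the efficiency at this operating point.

ω = 2π × 3383/60 = 354.3 rad/s; P_out = τω = 18.4 × 354.3 = 6519 W
P_in = V·I·cosφ = 115 × 89.3 × 0.774 = 7949 W
η = P_out / P_in = 6519 / 7949 = 0.820 = 82.0%

82.0 %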